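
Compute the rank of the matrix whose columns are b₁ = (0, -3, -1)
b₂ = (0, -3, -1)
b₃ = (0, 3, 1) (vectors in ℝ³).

1

Row-reduce the 3×3 matrix with these as rows.
The echelon form has 1 nonzero row, so the rank is 1.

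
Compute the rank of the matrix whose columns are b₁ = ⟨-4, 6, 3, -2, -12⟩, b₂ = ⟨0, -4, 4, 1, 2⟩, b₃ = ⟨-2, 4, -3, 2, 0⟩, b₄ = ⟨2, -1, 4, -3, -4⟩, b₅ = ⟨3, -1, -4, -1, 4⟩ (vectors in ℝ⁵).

Row-reduce the 5×5 matrix with these as rows.
Exactly 4 pivots survive; hence the rank is 4.

4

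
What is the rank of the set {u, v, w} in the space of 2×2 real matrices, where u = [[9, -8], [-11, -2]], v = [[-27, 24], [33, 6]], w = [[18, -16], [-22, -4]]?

Use coordinates relative to {E₁₁, E₁₂, E₂₁, E₂₂}.
Put the 4×3 matrix [u|v|w] into echelon form.
There is 1 pivot column, so rank = 1.

1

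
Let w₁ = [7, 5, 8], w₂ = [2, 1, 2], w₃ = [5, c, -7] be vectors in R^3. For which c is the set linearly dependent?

Dependence holds iff the 3×3 matrix [w₁ w₂ w₃] is singular.
Cofactor expansion gives det = 2*c + 31.
This vanishes exactly when c = -31/2.

c = -31/2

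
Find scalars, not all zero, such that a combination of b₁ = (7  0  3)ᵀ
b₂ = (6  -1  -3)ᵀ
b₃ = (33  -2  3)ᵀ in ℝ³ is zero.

Write the vectors as columns of a matrix and find a nonzero vector in its null space.
The free variable yields coefficients (3, 2, -1) (any nonzero multiple also works).

3b₁ + 2b₂ - b₃ = 0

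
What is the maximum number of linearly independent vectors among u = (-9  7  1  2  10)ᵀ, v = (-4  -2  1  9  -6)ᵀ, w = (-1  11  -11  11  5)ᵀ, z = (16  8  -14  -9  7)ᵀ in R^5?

3

Apply Gaussian elimination to the matrix whose rows are u, v, w, z.
Reduction leaves 3 leading entries, giving rank 3.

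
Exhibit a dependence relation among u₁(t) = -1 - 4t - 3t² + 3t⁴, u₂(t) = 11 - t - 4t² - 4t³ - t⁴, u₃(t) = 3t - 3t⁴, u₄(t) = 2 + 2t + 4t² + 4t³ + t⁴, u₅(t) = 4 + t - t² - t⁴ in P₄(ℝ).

Write each element as a vector in ℝ⁵ using {1, t, …, t⁴}.
Write the vectors as columns of a matrix and find a nonzero vector in its null space.
The free variable yields coefficients (1, 1, 2, 1, -3) (any nonzero multiple also works).

u₁ + u₂ + 2u₃ + u₄ - 3u₅ = 0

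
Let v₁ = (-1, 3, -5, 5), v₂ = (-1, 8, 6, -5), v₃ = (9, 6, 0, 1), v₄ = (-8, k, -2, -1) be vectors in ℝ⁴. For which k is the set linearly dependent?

The vectors are dependent exactly when the determinant of the matrix with rows v₁, v₂, v₃, v₄ vanishes.
The determinant works out to -56*k - 1484.
Setting this to zero gives k = -53/2.

k = -53/2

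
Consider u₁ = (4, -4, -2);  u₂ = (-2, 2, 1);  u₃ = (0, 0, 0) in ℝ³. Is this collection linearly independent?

One of the vectors is the zero vector, so the set is linearly dependent.

linearly dependent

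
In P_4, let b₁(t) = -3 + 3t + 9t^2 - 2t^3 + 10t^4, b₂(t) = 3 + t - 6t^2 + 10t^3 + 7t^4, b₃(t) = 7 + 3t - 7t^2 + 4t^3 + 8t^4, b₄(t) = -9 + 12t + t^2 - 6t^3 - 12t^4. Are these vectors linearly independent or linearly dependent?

linearly independent

Write each element as a coordinate vector in ℝ⁵ using {1, t, …, t^4}.
Place the vectors as rows of a 4×5 matrix and reduce to echelon form.
The reduction yields 4 nonzero rows, so the rank is 4.
Since rank = 4 (the number of vectors), the set is linearly independent.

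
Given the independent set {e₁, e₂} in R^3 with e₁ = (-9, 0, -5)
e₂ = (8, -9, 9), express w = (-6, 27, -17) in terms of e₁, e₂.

w = -2e₁ - 3e₂

Write w = c₁e₁ + c₂e₂ and equate components.
Row-reducing the augmented matrix gives the unique coefficients (c₁, c₂) = (-2, -3).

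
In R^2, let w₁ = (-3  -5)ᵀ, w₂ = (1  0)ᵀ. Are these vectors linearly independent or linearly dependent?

linearly independent

Form the 2×2 matrix with these as columns; its determinant is 5.
A nonzero determinant means the columns are linearly independent.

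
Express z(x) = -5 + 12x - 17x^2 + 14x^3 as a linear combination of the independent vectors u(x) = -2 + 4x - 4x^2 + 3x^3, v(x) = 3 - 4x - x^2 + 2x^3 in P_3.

Work in coordinates with respect to the standard basis {1, x, …, x^3}.
Since u, v are independent, the coefficients expressing z are uniquely determined by a linear system.
The system has the unique solution (c₁, c₂) = (4, 1).

z = 4u + v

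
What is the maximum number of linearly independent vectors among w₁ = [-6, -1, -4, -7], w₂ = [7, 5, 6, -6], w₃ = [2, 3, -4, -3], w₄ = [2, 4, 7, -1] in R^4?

4

Form the matrix with w₁, w₂, w₃, w₄ as columns and reduce.
Reduction leaves 4 leading entries, giving rank 4.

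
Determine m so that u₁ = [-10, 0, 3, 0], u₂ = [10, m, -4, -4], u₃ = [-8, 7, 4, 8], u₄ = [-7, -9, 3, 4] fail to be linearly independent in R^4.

m = 43/2

The vectors are dependent exactly when the determinant of the matrix with rows u₁, u₂, u₃, u₄ vanishes.
Cofactor expansion gives det = 8*m - 172.
Solving 8*m - 172 = 0 yields m = 43/2.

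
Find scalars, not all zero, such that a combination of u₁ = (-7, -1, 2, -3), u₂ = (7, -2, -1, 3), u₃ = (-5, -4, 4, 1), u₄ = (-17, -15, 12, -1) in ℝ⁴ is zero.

3u₁ + 2u₂ + 2u₃ - u₄ = 0

Row-reduce the matrix with u₁, u₂, u₃, u₄ as columns; the null space gives the coefficients.
The free variable yields coefficients (3, 2, 2, -1) (any nonzero multiple also works).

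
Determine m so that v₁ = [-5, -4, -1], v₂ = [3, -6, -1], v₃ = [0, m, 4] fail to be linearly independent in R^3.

Place the vectors as rows of a 3×3 matrix; dependence ⇔ determinant zero.
Expanding, det = 168 - 8*m.
Solving 168 - 8*m = 0 yields m = 21.

m = 21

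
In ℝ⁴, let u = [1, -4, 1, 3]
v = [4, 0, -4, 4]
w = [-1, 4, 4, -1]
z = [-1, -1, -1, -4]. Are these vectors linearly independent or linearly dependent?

Form the 4×4 matrix with these as columns; its determinant is -200.
A nonzero determinant means the columns are linearly independent.

linearly independent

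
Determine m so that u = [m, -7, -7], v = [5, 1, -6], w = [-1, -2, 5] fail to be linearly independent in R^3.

Dependence holds iff the 3×3 matrix [u v w] is singular.
The determinant works out to 196 - 7*m.
This vanishes exactly when m = 28.

m = 28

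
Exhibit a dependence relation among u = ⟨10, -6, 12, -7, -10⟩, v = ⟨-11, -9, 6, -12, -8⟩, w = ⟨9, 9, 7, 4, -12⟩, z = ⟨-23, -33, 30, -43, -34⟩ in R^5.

u + 3v - z = 0

Set up α₁u + … + α₄z = 0 and solve the homogeneous system.
A generator of the null space is (1, 3, 0, -1).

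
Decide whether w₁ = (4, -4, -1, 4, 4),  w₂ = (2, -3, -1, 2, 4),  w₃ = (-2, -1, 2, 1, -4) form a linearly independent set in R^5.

Row-reduce the matrix whose columns are w₁, w₂, w₃.
The reduction yields 3 nonzero rows, so the rank is 3.
Since rank = 3 (the number of vectors), the set is linearly independent.

linearly independent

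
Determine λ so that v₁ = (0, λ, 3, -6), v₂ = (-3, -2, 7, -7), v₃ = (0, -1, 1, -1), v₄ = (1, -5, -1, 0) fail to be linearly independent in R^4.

λ = -16

Dependence holds iff the 4×4 matrix [v₁ v₂ v₃ v₄] is singular.
Expanding, det = -3*λ - 48.
Solving -3*λ - 48 = 0 yields λ = -16.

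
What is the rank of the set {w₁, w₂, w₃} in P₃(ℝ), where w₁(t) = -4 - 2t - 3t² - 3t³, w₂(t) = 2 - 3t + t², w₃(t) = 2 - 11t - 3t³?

Pass to coordinate vectors with respect to the basis {1, t, …, t³}.
Row-reduce the 3×4 matrix with these as rows.
Reduction leaves 2 leading entries, giving rank 2.

rank 2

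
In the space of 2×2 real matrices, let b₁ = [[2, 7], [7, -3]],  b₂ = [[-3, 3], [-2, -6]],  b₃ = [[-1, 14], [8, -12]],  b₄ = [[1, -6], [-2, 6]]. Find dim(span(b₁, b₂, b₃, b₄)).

3

Represent each element by its coordinate vector in ℝ⁴.
Form the matrix with b₁, b₂, b₃, b₄ as columns and reduce.
Exactly 3 pivots survive; hence the rank is 3.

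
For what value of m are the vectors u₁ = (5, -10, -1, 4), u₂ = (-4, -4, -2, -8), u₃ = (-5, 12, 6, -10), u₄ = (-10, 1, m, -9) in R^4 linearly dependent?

m = -41/6

Place the vectors as rows of a 4×4 matrix; dependence ⇔ determinant zero.
The determinant works out to -408*m - 2788.
This vanishes exactly when m = -41/6.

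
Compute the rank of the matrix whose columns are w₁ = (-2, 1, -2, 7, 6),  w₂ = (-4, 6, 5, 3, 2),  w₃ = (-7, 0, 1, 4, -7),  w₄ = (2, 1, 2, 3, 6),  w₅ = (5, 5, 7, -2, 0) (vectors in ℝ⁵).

Put the 5×5 matrix [w₁|w₂|w₃|w₄|w₅] into echelon form.
Exactly 5 pivots survive; hence the rank is 5.

rank 5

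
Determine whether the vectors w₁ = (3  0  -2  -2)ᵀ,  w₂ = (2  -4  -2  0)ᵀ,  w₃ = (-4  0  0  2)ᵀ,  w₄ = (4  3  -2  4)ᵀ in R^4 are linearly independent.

linearly independent

Place the vectors as rows of a 4×4 matrix and reduce to echelon form.
The reduction yields 4 nonzero rows, so the rank is 4.
Since rank = 4 (the number of vectors), the set is linearly independent.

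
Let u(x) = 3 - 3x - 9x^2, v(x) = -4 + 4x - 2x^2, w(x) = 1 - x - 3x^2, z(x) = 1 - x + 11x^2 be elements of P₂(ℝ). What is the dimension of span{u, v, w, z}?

dim = 2

Represent each element by its coordinate vector in ℝ³.
Apply Gaussian elimination to the matrix whose rows are u, v, w, z.
Exactly 2 pivots survive; hence the rank is 2.
(With 4 elements in a 3-dimensional space the rank is at most 3.)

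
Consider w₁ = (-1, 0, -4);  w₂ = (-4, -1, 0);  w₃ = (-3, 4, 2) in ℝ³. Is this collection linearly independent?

Form the 3×3 matrix with these as columns; its determinant is 78.
A nonzero determinant means the columns are linearly independent.

linearly independent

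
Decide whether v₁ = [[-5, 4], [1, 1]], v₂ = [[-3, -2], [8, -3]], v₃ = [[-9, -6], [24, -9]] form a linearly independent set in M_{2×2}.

linearly dependent

Take coordinates with respect to the standard basis {E₁₁, E₁₂, E₂₁, E₂₂}.
One vector is a scalar multiple of another, so the set is dependent.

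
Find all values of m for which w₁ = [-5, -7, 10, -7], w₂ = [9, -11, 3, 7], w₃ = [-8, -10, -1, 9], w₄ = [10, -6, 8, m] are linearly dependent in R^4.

m = -7/2

The vectors are dependent exactly when the determinant of the matrix with rows w₁, w₂, w₃, w₄ vanishes.
Cofactor expansion gives det = -1880*m - 6580.
This vanishes exactly when m = -7/2.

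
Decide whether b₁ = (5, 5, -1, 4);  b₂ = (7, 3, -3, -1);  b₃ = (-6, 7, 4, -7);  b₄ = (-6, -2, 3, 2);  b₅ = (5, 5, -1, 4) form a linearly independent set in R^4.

There are 5 vectors in a 4-dimensional space, so they cannot be linearly independent.

linearly dependent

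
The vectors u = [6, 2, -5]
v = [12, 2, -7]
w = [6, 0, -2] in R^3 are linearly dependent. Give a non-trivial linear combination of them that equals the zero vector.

Solve the homogeneous system with u, v, w as columns by row-reducing the coefficient matrix.
One solution (up to scaling) is (1, -1, 1).

u - v + w = 0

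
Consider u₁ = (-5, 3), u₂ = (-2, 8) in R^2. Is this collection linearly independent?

Row-reduce the matrix whose columns are u₁, u₂.
The reduction yields 2 nonzero rows, so the rank is 2.
Since rank = 2 (the number of vectors), the set is linearly independent.

linearly independent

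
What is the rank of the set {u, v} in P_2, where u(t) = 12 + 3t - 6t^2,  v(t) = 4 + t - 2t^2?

rank 1

Represent each element by its coordinate vector in ℝ³.
Row-reduce the 2×3 matrix with these as rows.
There is 1 pivot column, so rank = 1.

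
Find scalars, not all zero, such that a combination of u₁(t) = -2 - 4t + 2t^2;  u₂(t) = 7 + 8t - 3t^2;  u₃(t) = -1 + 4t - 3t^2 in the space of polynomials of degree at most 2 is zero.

Pass to coordinate vectors relative to the basis {1, t, t^2}.
Write the vectors as columns of a matrix and find a nonzero vector in its null space.
The free variable yields coefficients (3, 1, 1) (any nonzero multiple also works).

3u₁ + u₂ + u₃ = 0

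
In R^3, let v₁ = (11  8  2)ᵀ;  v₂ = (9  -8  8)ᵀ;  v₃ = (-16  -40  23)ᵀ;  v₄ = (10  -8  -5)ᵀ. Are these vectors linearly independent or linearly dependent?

There are 4 vectors in a 3-dimensional space, so they cannot be linearly independent.

linearly dependent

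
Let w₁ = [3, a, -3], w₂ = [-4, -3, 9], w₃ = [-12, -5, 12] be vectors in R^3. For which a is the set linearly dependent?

a = 5/4

Dependence holds iff the 3×3 matrix [w₁ w₂ w₃] is singular.
Expanding, det = 75 - 60*a.
Setting this to zero gives a = 5/4.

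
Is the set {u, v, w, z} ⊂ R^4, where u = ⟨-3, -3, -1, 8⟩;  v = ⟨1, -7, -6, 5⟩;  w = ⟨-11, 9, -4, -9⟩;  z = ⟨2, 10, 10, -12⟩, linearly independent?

Form the 4×4 matrix with these as columns; its determinant is 992.
A nonzero determinant means the columns are linearly independent.

linearly independent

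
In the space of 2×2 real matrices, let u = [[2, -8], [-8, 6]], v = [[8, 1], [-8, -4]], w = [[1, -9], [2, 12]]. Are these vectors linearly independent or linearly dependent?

Take coordinates with respect to the standard basis {E₁₁, E₁₂, E₂₁, E₂₂}.
Place the vectors as rows of a 3×4 matrix and reduce to echelon form.
The reduction yields 3 nonzero rows, so the rank is 3.
Since rank = 3 (the number of vectors), the set is linearly independent.

linearly independent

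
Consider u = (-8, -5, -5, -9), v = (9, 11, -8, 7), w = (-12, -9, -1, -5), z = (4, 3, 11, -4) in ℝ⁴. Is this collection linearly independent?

The matrix [u|v|w|z] has determinant 4156.
A nonzero determinant means the columns are linearly independent.

linearly independent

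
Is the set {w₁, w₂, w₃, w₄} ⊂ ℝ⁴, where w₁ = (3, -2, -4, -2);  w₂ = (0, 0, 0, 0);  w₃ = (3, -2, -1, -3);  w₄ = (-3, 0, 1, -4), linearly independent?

One of the vectors is the zero vector, so the set is linearly dependent.

linearly dependent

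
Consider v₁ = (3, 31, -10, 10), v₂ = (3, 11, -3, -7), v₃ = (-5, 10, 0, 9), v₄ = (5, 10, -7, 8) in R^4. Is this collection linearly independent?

linearly dependent

Row-reduce the matrix whose columns are v₁, v₂, v₃, v₄.
The reduction yields 3 nonzero rows, so the rank is 3.
Since rank 3 < 4, the set is linearly dependent.
Indeed v₁ - v₂ - v₃ - v₄ = 0.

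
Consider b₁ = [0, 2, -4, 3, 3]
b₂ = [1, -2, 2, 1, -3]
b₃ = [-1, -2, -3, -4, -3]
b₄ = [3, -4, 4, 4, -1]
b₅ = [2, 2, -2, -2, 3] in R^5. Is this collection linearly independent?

Row-reduce the matrix whose columns are b₁, b₂, b₃, b₄, b₅.
The reduction yields 5 nonzero rows, so the rank is 5.
Since rank = 5 (the number of vectors), the set is linearly independent.

linearly independent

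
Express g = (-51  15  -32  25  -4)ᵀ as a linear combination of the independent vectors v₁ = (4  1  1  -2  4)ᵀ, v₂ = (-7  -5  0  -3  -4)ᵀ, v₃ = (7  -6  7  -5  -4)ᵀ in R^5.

g = -4v₁ + v₂ - 4v₃

Solve the system with v₁, v₂, v₃ as columns and g as the right-hand side.
Row-reducing the augmented matrix gives the unique coefficients (α₁, α₂, α₃) = (-4, 1, -4).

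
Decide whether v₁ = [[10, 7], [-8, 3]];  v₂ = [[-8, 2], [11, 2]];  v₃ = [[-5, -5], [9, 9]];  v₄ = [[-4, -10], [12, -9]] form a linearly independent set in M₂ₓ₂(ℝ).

Write each element as a coordinate vector in ℝ⁴ using {E₁₁, E₁₂, E₂₁, E₂₂}.
The matrix [v₁|v₂|v₃|v₄] has determinant -12999.
A nonzero determinant means the columns are linearly independent.

linearly independent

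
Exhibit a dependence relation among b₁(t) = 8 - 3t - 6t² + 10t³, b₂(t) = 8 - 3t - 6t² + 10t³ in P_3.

b₁ - b₂ = 0

Pass to coordinate vectors relative to the basis {1, t, …, t³}.
Set up α₁b₁ + α₂b₂ = 0 and solve the homogeneous system.
The free variable yields coefficients (1, -1) (any nonzero multiple also works).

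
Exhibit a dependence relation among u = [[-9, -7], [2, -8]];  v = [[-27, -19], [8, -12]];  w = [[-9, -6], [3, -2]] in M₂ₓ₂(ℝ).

Take coordinates with respect to {E₁₁, E₁₂, E₂₁, E₂₂}.
Solve the homogeneous system with u, v, w as columns by row-reducing the coefficient matrix.
The free variable yields coefficients (1, -1, 2) (any nonzero multiple also works).

u - v + 2w = 0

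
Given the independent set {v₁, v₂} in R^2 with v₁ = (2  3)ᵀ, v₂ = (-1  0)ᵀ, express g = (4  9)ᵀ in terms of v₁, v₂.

Solve the system with v₁, v₂ as columns and g as the right-hand side.
The system has the unique solution (a₁, a₂) = (3, 2).

g = 3v₁ + 2v₂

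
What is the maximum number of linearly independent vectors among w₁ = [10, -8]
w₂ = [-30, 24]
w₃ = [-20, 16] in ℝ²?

1

Row-reduce the 3×2 matrix with these as rows.
Reduction leaves 1 leading entry, giving rank 1.
(With 3 elements in a 2-dimensional space the rank is at most 2.)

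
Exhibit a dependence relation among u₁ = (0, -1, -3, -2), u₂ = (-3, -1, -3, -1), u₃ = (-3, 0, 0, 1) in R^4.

u₁ - u₂ + u₃ = 0

Solve the homogeneous system with u₁, u₂, u₃ as columns by row-reducing the coefficient matrix.
A generator of the null space is (1, -1, 1).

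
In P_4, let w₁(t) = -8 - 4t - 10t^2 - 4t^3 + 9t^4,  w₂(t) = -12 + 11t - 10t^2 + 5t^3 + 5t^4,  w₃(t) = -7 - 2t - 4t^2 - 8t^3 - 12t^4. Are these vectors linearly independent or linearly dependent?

linearly independent

Take coordinates with respect to the standard basis {1, t, …, t^4}.
Row-reduce the matrix whose columns are w₁, w₂, w₃.
The reduction yields 3 nonzero rows, so the rank is 3.
Since rank = 3 (the number of vectors), the set is linearly independent.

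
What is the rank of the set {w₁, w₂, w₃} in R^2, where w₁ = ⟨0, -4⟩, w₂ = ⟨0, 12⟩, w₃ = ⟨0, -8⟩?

Form the matrix with w₁, w₂, w₃ as columns and reduce.
Reduction leaves 1 leading entry, giving rank 1.
(With 3 elements in a 2-dimensional space the rank is at most 2.)

rank 1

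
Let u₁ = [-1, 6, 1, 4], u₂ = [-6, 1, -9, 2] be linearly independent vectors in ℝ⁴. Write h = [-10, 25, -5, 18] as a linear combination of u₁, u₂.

h = 4u₁ + u₂

Solve the system with u₁, u₂ as columns and h as the right-hand side.
The system has the unique solution (α₁, α₂) = (4, 1).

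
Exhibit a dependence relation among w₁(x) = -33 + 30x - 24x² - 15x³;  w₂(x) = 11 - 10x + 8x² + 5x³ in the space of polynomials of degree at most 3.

w₁ + 3w₂ = 0

Write each element as a vector in ℝ⁴ using {1, x, …, x³}.
Set up α₁w₁ + α₂w₂ = 0 and solve the homogeneous system.
A generator of the null space is (1, 3).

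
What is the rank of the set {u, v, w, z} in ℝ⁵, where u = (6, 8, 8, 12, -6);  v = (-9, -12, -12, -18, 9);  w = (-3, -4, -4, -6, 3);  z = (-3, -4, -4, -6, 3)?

rank 1

Apply Gaussian elimination to the matrix whose rows are u, v, w, z.
Exactly 1 pivot survives; hence the rank is 1.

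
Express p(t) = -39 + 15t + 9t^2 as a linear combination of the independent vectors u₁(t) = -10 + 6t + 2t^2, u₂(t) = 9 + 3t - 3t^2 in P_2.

Work in coordinates with respect to the standard basis {1, t, t^2}.
Set up the augmented matrix [u₁ | u₂ | p] and row-reduce.
Back-substitution yields (a₁, a₂) = (3, -1).

p = 3u₁ - u₂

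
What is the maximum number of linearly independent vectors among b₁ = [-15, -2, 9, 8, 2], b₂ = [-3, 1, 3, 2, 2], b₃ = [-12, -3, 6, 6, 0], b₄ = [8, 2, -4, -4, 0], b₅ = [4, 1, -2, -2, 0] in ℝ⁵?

Form the matrix with b₁, b₂, b₃, b₄, b₅ as columns and reduce.
There are 2 pivot columns, so rank = 2.

2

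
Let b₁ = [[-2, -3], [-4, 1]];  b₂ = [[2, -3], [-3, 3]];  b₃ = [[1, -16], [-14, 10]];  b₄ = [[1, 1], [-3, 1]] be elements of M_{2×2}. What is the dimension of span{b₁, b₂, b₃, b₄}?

dim = 3

Pass to coordinate vectors with respect to the basis {E₁₁, E₁₂, E₂₁, E₂₂}.
Form the matrix with b₁, b₂, b₃, b₄ as columns and reduce.
Exactly 3 pivots survive; hence the rank is 3.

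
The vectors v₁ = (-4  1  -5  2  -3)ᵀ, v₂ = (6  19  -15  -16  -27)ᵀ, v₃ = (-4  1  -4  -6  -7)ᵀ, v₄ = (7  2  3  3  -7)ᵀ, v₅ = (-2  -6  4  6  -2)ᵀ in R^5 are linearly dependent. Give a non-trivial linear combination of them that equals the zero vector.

v₁ - v₂ + 2v₃ + 2v₄ - 2v₅ = 0

Set up α₁v₁ + … + α₅v₅ = 0 and solve the homogeneous system.
A generator of the null space is (1, -1, 2, 2, -2).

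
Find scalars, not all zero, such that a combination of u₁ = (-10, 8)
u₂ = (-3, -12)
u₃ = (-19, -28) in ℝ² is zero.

u₁ + 3u₂ - u₃ = 0

Solve the homogeneous system with u₁, u₂, u₃ as columns by row-reducing the coefficient matrix.
One solution (up to scaling) is (1, 3, -1).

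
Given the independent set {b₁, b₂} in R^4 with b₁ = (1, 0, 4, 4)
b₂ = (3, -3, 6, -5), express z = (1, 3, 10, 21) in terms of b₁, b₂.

Solve the system with b₁, b₂ as columns and z as the right-hand side.
The system has the unique solution (α₁, α₂) = (4, -1).

z = 4b₁ - b₂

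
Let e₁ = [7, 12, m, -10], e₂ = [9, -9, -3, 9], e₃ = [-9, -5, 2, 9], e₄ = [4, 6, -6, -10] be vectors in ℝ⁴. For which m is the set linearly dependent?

Dependence holds iff the 4×4 matrix [e₁ e₂ e₃ e₄] is singular.
Cofactor expansion gives det = 144*m - 4896.
This vanishes exactly when m = 34.

m = 34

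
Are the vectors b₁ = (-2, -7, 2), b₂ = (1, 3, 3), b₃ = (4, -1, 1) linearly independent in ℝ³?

linearly independent

Form the 3×3 matrix with these as columns; its determinant is -115.
A nonzero determinant means the columns are linearly independent.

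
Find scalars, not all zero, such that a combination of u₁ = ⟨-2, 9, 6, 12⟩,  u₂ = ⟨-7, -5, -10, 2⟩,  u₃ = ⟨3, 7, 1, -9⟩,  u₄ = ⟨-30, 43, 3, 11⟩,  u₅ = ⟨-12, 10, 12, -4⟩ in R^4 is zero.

Write the vectors as columns of a matrix and find a nonzero vector in its null space.
A generator of the null space is (3, 3, 3, -1, 1).

3u₁ + 3u₂ + 3u₃ - u₄ + u₅ = 0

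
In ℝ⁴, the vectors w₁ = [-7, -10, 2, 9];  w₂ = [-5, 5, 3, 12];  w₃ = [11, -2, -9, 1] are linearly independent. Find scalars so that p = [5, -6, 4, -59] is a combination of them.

Since w₁, w₂, w₃ are independent, the coefficients expressing p are uniquely determined by a linear system.
The system has the unique solution (c₁, c₂, c₃) = (-1, -4, -2).

p = -w₁ - 4w₂ - 2w₃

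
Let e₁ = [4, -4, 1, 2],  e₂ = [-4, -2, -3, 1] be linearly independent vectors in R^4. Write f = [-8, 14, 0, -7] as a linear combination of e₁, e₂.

f = -3e₁ - e₂

Set up the augmented matrix [e₁ | e₂ | f] and row-reduce.
The system has the unique solution (α₁, α₂) = (-3, -1).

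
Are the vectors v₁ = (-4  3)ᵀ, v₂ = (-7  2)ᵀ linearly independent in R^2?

Form the 2×2 matrix with these as columns; its determinant is 13.
A nonzero determinant means the columns are linearly independent.

linearly independent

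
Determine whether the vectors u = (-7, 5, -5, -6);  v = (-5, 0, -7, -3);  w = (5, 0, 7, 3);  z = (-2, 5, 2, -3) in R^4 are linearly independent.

linearly dependent

Form the 4×4 matrix with these as columns; its determinant is 0.
A zero determinant means the columns are linearly dependent.
Indeed v + w = 0.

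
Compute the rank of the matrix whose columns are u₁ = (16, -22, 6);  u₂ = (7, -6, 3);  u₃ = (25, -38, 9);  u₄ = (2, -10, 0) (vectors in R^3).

2

Form the matrix with u₁, u₂, u₃, u₄ as columns and reduce.
Reduction leaves 2 leading entries, giving rank 2.
(With 4 elements in a 3-dimensional space the rank is at most 3.)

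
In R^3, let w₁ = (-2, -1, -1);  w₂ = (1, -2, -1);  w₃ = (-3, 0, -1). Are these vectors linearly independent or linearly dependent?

Place the vectors as rows of a 3×3 matrix and reduce to echelon form.
The reduction yields 3 nonzero rows, so the rank is 3.
Since rank = 3 (the number of vectors), the set is linearly independent.

linearly independent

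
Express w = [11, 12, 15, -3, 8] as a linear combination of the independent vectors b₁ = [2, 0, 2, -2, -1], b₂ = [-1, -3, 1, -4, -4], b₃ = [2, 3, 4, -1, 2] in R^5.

w = 2b₁ - b₂ + 3b₃

Solve the system with b₁, b₂, b₃ as columns and w as the right-hand side.
The system has the unique solution (α₁, α₂, α₃) = (2, -1, 3).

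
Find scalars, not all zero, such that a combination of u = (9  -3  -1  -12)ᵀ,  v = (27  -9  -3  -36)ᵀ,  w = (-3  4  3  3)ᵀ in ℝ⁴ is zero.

3u - v = 0

Row-reduce the matrix with u, v, w as columns; the null space gives the coefficients.
The free variable yields coefficients (3, -1, 0) (any nonzero multiple also works).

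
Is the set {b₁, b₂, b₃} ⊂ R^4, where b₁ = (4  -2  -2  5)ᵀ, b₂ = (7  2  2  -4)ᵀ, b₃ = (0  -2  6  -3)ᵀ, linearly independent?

Place the vectors as rows of a 3×4 matrix and reduce to echelon form.
The reduction yields 3 nonzero rows, so the rank is 3.
Since rank = 3 (the number of vectors), the set is linearly independent.

linearly independent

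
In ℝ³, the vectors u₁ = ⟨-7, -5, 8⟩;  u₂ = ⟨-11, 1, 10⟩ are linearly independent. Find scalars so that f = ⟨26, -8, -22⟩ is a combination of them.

f = u₁ - 3u₂

Since u₁, u₂ are independent, the coefficients expressing f are uniquely determined by a linear system.
Row-reducing the augmented matrix gives the unique coefficients (c₁, c₂) = (1, -3).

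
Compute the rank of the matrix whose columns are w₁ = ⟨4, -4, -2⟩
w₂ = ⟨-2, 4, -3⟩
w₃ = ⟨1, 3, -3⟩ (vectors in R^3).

Apply Gaussian elimination to the matrix whose rows are w₁, w₂, w₃.
There are 3 pivot columns, so rank = 3.

rank 3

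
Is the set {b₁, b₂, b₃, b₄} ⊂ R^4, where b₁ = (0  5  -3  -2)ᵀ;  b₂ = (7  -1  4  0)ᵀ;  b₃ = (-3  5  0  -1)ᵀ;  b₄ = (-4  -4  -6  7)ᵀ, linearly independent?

linearly independent

Form the 4×4 matrix with these as columns; its determinant is -994.
A nonzero determinant means the columns are linearly independent.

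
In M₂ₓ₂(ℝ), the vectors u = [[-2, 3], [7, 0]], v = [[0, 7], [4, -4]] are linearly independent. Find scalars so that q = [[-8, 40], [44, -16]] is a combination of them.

q = 4u + 4v

Identify each element with its coordinate vector in ℝ⁴ via {E₁₁, E₁₂, E₂₁, E₂₂}.
Solve the system with u, v as columns and q as the right-hand side.
The system has the unique solution (α₁, α₂) = (4, 4).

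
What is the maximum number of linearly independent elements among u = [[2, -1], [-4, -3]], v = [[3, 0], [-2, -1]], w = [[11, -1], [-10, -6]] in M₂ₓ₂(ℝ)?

Pass to coordinate vectors with respect to the basis {E₁₁, E₁₂, E₂₁, E₂₂}.
Put the 4×3 matrix [u|v|w] into echelon form.
There are 2 pivot columns, so rank = 2.

2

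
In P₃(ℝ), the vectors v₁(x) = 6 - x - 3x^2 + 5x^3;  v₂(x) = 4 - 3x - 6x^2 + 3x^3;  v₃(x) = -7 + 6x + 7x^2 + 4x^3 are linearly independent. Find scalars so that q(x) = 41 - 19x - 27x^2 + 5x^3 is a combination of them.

q = 4v₁ - v₂ - 3v₃

Work in coordinates with respect to the standard basis {1, x, …, x^3}.
Write q = α₁v₁ + … + α₃v₃ and equate components.
The system has the unique solution (α₁, α₂, α₃) = (4, -1, -3).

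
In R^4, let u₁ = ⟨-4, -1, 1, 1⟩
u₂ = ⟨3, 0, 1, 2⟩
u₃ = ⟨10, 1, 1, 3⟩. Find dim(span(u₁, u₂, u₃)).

2

Apply Gaussian elimination to the matrix whose rows are u₁, u₂, u₃.
Exactly 2 pivots survive; hence the rank is 2.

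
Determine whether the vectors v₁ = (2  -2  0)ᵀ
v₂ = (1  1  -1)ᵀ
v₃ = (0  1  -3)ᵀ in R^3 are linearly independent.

linearly independent

Form the 3×3 matrix with these as columns; its determinant is -10.
A nonzero determinant means the columns are linearly independent.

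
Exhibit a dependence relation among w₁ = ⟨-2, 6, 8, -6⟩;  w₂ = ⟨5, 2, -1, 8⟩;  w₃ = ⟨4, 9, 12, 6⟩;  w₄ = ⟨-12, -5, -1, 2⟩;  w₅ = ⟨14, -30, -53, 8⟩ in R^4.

Set up α₁w₁ + … + α₅w₅ = 0 and solve the homogeneous system.
One solution (up to scaling) is (2, -2, 3, 1, 1).

2w₁ - 2w₂ + 3w₃ + w₄ + w₅ = 0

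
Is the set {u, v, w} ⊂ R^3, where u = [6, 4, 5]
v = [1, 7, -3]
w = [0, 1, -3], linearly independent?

linearly independent

The matrix [u|v|w] has determinant -91.
A nonzero determinant means the columns are linearly independent.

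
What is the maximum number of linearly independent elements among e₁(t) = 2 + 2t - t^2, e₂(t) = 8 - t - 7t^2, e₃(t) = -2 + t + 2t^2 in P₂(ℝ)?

2

Use coordinates relative to {1, t, t^2}.
Apply Gaussian elimination to the matrix whose rows are e₁, e₂, e₃.
The echelon form has 2 nonzero rows, so the rank is 2.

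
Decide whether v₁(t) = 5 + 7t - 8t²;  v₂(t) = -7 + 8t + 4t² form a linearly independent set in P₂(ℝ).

linearly independent

Write each element as a coordinate vector in ℝ³ using {1, t, t²}.
Row-reduce the matrix whose columns are v₁, v₂.
The reduction yields 2 nonzero rows, so the rank is 2.
Since rank = 2 (the number of vectors), the set is linearly independent.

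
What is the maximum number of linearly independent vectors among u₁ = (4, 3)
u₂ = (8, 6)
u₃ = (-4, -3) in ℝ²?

Apply Gaussian elimination to the matrix whose rows are u₁, u₂, u₃.
There is 1 pivot column, so rank = 1.
(With 3 elements in a 2-dimensional space the rank is at most 2.)

1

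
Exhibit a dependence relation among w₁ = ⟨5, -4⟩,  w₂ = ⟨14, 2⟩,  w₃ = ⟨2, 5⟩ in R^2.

2w₁ - w₂ + 2w₃ = 0

Set up α₁w₁ + … + α₃w₃ = 0 and solve the homogeneous system.
The free variable yields coefficients (2, -1, 2) (any nonzero multiple also works).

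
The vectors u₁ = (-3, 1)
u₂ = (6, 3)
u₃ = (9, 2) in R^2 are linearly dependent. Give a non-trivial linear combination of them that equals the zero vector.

u₁ - u₂ + u₃ = 0

Set up α₁u₁ + … + α₃u₃ = 0 and solve the homogeneous system.
One solution (up to scaling) is (1, -1, 1).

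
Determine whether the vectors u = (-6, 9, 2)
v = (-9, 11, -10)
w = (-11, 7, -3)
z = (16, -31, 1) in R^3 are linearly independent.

linearly dependent

There are 4 vectors in a 3-dimensional space, so they cannot be linearly independent.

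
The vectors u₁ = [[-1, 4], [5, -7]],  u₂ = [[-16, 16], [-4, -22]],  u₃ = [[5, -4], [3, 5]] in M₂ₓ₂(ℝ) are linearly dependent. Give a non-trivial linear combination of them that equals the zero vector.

Pass to coordinate vectors relative to the basis {E₁₁, E₁₂, E₂₁, E₂₂}.
Solve the homogeneous system with u₁, u₂, u₃ as columns by row-reducing the coefficient matrix.
The free variable yields coefficients (1, -1, -3) (any nonzero multiple also works).

u₁ - u₂ - 3u₃ = 0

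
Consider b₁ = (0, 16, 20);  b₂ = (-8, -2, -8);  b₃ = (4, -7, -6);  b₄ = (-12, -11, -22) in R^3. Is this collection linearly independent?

linearly dependent

There are 4 vectors in a 3-dimensional space, so they cannot be linearly independent.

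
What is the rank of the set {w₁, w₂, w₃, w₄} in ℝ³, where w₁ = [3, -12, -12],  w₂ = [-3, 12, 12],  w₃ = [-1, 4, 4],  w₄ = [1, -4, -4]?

Row-reduce the 4×3 matrix with these as rows.
Reduction leaves 1 leading entry, giving rank 1.
(With 4 elements in a 3-dimensional space the rank is at most 3.)

1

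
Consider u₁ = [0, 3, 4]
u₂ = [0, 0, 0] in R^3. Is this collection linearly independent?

linearly dependent

One of the vectors is the zero vector, so the set is linearly dependent.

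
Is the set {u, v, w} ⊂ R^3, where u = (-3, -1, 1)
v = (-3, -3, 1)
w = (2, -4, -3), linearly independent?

Place the vectors as rows of a 3×3 matrix and reduce to echelon form.
The reduction yields 3 nonzero rows, so the rank is 3.
Since rank = 3 (the number of vectors), the set is linearly independent.

linearly independent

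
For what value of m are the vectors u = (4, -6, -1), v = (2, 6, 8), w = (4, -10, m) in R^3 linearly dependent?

m = -43/9

Dependence holds iff the 3×3 matrix [u v w] is singular.
The determinant works out to 36*m + 172.
This vanishes exactly when m = -43/9.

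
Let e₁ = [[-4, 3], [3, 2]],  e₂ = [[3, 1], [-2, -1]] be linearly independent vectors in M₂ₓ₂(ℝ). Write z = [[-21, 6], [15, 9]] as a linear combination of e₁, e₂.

z = 3e₁ - 3e₂

Take coordinate vectors relative to {E₁₁, E₁₂, E₂₁, E₂₂}.
Solve the system with e₁, e₂ as columns and z as the right-hand side.
Back-substitution yields (c₁, c₂) = (3, -3).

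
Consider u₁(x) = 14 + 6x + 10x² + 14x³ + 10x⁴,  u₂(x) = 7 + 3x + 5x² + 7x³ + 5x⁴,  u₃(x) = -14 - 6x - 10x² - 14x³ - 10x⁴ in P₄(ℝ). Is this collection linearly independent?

linearly dependent

Write each element as a coordinate vector in ℝ⁵ using {1, x, …, x⁴}.
Place the vectors as rows of a 3×5 matrix and reduce to echelon form.
The reduction yields 1 nonzero row, so the rank is 1.
Since rank 1 < 3, the set is linearly dependent.
Indeed u₁ - 2u₂ = 0.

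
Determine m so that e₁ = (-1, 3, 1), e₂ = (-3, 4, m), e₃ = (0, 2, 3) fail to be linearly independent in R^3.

m = -9/2

The set is linearly dependent precisely when det[e₁; e₂; e₃] = 0.
The determinant works out to 2*m + 9.
Solving 2*m + 9 = 0 yields m = -9/2.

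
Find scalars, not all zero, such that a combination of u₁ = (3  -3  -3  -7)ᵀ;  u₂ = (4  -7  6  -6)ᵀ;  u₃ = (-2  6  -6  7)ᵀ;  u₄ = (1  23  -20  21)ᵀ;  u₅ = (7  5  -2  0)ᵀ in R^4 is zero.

Write the vectors as columns of a matrix and find a nonzero vector in its null space.
One solution (up to scaling) is (0, 0, 3, -1, 1).

3u₃ - u₄ + u₅ = 0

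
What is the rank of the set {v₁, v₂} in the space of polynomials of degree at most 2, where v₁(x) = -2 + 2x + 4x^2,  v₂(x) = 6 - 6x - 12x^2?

rank 1

Use coordinates relative to {1, x, x^2}.
Form the matrix with v₁, v₂ as columns and reduce.
Reduction leaves 1 leading entry, giving rank 1.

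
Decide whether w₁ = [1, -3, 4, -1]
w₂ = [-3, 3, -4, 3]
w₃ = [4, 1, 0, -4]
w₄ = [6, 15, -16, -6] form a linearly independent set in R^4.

The matrix [w₁|w₂|w₃|w₄] has determinant 0.
A zero determinant means the columns are linearly dependent.

linearly dependent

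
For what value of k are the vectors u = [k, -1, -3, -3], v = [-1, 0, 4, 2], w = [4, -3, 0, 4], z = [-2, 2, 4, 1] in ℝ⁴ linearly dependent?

k = -3/4

The set is linearly dependent precisely when det[u; v; w; z] = 0.
Cofactor expansion gives det = 20*k + 15.
This vanishes exactly when k = -3/4.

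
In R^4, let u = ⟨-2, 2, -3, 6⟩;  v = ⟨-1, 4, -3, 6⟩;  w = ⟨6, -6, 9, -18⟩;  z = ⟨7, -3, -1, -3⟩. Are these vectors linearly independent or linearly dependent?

linearly dependent

One vector is a scalar multiple of another, so the set is dependent.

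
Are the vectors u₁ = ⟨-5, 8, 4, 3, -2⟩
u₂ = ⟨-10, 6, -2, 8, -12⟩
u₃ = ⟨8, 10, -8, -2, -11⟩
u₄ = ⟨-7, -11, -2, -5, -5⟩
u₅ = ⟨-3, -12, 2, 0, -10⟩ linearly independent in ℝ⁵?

The matrix [u₁|u₂|u₃|u₄|u₅] has determinant -192402.
A nonzero determinant means the columns are linearly independent.

linearly independent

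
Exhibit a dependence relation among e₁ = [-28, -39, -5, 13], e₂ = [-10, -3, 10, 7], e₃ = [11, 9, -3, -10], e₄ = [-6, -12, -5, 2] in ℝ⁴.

e₁ - e₂ - 3e₄ = 0

Write the vectors as columns of a matrix and find a nonzero vector in its null space.
A generator of the null space is (1, -1, 0, -3).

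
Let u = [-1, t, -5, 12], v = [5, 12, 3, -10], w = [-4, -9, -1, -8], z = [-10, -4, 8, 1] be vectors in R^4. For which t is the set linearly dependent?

t = -58/7

The vectors are dependent exactly when the determinant of the matrix with rows u, v, w, z vanishes.
Expanding, det = -987*t - 8178.
Solving -987*t - 8178 = 0 yields t = -58/7.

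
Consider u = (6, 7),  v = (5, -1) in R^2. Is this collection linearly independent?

linearly independent

Row-reduce the matrix whose columns are u, v.
The reduction yields 2 nonzero rows, so the rank is 2.
Since rank = 2 (the number of vectors), the set is linearly independent.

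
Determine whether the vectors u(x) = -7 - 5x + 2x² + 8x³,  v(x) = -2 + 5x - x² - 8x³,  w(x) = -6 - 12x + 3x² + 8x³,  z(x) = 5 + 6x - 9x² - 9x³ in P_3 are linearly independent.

linearly independent

Take coordinates with respect to the standard basis {1, x, …, x³}.
Form the 4×4 matrix with these as columns; its determinant is 3533.
A nonzero determinant means the columns are linearly independent.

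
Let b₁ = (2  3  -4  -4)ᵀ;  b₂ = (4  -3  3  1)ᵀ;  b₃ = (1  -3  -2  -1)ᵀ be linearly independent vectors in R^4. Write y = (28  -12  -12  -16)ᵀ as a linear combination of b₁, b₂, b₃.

Solve the system with b₁, b₂, b₃ as columns and y as the right-hand side.
Back-substitution yields (a₁, a₂, a₃) = (4, 4, 4).

y = 4b₁ + 4b₂ + 4b₃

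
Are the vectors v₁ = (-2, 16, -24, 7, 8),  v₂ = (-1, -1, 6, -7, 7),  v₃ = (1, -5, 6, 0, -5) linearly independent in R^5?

Place the vectors as rows of a 3×5 matrix and reduce to echelon form.
The reduction yields 2 nonzero rows, so the rank is 2.
Since rank 2 < 3, the set is linearly dependent.

linearly dependent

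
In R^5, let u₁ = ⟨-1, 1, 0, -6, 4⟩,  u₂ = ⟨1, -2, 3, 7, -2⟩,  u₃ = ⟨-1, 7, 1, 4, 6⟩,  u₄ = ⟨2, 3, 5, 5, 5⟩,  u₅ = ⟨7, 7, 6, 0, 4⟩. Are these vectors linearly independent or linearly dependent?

linearly independent

Form the 5×5 matrix with these as columns; its determinant is 1924.
A nonzero determinant means the columns are linearly independent.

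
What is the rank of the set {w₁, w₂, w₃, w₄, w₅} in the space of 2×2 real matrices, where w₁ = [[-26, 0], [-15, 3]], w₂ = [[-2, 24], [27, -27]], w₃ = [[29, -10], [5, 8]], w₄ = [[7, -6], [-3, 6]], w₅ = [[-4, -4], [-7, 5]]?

rank 2

Represent each element by its coordinate vector in ℝ⁴.
Put the 4×5 matrix [w₁|w₂|w₃|w₄|w₅] into echelon form.
Exactly 2 pivots survive; hence the rank is 2.
(With 5 elements in a 4-dimensional space the rank is at most 4.)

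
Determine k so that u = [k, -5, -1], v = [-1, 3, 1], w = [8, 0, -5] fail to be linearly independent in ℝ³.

Place the vectors as rows of a 3×3 matrix; dependence ⇔ determinant zero.
Expanding, det = 9 - 15*k.
Setting this to zero gives k = 3/5.

k = 3/5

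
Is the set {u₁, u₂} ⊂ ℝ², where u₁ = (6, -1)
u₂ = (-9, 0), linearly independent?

linearly independent

Form the 2×2 matrix with these as columns; its determinant is -9.
A nonzero determinant means the columns are linearly independent.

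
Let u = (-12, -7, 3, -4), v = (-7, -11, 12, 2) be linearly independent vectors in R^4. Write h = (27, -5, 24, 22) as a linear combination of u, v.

Since u, v are independent, the coefficients expressing h are uniquely determined by a linear system.
Back-substitution yields (α₁, α₂) = (-4, 3).

h = -4u + 3v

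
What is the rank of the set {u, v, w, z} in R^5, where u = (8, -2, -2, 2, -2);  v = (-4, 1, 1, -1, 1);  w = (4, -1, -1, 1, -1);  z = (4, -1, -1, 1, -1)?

1

Put the 5×4 matrix [u|v|w|z] into echelon form.
Exactly 1 pivot survives; hence the rank is 1.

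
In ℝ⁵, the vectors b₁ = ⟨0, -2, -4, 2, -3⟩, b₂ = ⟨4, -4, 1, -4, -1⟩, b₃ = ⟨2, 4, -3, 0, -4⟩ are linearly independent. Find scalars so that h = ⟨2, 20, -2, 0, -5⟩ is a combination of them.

h = -2b₁ - b₂ + 3b₃

Write h = α₁b₁ + … + α₃b₃ and equate components.
Row-reducing the augmented matrix gives the unique coefficients (α₁, α₂, α₃) = (-2, -1, 3).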